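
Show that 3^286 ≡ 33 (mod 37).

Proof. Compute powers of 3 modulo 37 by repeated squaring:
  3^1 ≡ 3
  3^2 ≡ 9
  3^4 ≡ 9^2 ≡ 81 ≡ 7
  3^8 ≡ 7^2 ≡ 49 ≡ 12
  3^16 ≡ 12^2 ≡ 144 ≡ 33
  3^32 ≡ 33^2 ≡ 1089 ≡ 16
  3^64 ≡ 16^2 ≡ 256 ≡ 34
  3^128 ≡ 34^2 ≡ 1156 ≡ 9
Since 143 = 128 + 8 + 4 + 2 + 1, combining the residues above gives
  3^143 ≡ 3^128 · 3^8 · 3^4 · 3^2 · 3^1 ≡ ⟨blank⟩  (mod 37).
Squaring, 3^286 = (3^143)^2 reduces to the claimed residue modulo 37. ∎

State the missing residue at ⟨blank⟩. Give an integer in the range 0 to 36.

25

3^128 · 3^8 · 3^4 · 3^2 · 3^1 ≡ 9 · 12 · 7 · 9 · 3 = 20412.
20412 mod 37 = 25, so 3^143 ≡ 25 (mod 37).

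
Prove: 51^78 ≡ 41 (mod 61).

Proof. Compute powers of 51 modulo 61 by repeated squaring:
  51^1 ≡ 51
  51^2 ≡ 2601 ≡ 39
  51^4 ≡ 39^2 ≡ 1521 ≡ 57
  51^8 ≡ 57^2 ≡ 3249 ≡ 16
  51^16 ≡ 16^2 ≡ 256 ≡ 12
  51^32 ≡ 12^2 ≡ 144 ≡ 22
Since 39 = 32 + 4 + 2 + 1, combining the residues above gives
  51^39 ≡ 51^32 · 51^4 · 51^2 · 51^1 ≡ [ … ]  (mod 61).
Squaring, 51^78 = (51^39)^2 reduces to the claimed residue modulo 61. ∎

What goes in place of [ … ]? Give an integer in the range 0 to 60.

38

51^32 · 51^4 · 51^2 · 51^1 ≡ 22 · 57 · 39 · 51 = 2494206.
2494206 mod 61 = 38, so 51^39 ≡ 38 (mod 61).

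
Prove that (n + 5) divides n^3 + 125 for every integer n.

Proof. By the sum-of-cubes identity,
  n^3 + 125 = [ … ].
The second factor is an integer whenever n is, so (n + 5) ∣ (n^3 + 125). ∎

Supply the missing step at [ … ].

Polynomial division of n^3 + 125 by n + 5 leaves remainder 0 and quotient n^2 - 5n + 25.
Hence n^3 + 125 = (n + 5)(n^2 - 5n + 25).

(n + 5)(n^2 - 5n + 25)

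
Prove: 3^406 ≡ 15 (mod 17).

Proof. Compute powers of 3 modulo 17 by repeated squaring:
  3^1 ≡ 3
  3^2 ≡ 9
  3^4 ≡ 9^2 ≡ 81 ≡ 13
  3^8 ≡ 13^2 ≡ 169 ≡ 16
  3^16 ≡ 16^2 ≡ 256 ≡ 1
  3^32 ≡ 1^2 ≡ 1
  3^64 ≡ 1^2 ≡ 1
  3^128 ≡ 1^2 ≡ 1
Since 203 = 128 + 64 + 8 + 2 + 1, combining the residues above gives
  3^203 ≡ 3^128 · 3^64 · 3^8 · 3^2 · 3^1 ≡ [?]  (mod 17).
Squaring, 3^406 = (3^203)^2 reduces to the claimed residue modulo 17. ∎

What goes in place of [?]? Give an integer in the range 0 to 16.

7

Multiply the listed residues: 1 · 1 · 16 · 9 · 3 = 1 → 16 → 144 → 432.
Reducing modulo 17: 432 = 25·17 + 7, so 3^203 ≡ 7.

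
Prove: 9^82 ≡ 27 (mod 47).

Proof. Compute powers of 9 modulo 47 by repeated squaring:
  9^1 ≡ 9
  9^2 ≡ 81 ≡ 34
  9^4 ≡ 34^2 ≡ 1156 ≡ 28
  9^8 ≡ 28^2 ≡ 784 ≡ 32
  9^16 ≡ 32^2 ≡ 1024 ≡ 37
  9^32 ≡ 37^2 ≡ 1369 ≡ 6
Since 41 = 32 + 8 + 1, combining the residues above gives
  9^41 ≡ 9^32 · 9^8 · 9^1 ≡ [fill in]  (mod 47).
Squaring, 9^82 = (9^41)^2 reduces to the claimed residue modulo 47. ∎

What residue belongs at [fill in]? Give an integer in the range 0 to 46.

36

9^32 · 9^8 · 9^1 ≡ 6 · 32 · 9 = 1728.
1728 mod 47 = 36, so 9^41 ≡ 36 (mod 47).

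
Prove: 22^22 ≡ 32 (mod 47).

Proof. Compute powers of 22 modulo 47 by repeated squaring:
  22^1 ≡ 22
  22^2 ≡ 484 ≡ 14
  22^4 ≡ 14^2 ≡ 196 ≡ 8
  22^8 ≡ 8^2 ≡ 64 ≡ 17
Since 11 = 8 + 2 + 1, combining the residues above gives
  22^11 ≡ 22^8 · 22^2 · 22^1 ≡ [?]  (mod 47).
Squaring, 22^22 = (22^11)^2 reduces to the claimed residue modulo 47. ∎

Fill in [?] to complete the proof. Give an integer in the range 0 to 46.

19

Multiply the listed residues: 17 · 14 · 22 = 238 → 5236.
Reducing modulo 47: 5236 = 111·47 + 19, so 22^11 ≡ 19.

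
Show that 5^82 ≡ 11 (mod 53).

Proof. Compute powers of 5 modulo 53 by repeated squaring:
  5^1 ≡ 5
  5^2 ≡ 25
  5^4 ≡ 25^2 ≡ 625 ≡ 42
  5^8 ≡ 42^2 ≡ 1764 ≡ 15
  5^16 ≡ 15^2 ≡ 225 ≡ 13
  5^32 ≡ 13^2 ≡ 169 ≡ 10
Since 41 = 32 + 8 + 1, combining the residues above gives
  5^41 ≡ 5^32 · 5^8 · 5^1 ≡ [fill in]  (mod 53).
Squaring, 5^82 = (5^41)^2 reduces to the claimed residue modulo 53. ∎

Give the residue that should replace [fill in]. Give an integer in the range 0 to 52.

5^32 · 5^8 · 5^1 ≡ 10 · 15 · 5 = 750.
750 mod 53 = 8, so 5^41 ≡ 8 (mod 53).

8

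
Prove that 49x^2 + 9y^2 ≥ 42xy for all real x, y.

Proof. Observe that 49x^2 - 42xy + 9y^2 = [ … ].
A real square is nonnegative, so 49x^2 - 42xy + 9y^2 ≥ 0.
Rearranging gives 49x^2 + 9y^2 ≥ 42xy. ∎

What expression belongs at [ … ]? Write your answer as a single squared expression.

(7x - 3y)^2

49x^2 - 42xy + 9y^2 is a perfect-square trinomial: the outer terms are (7x)^2 and (3y)^2, and the cross term is -2·7x·3y.
So 49x^2 - 42xy + 9y^2 = (7x - 3y)^2 ≥ 0.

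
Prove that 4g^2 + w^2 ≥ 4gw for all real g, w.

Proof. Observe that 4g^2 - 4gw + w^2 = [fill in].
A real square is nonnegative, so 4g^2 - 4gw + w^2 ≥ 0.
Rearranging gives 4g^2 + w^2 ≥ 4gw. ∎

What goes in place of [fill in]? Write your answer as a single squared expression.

4g^2 - 4gw + w^2 is a perfect-square trinomial: the outer terms are (2g)^2 and (w)^2, and the cross term is -2·2g·w.
So 4g^2 - 4gw + w^2 = (2g - w)^2 ≥ 0.

(2g - w)^2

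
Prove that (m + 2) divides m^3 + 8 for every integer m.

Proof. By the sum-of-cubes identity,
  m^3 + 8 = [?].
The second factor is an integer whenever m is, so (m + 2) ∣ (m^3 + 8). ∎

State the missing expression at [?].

a^3 + b^3 = (a + b)(a^2 - ab + b^2). With a = m, b = 2:
m^3 + 8 = (m + 2)(m^2 - 2m + 4).

(m + 2)(m^2 - 2m + 4)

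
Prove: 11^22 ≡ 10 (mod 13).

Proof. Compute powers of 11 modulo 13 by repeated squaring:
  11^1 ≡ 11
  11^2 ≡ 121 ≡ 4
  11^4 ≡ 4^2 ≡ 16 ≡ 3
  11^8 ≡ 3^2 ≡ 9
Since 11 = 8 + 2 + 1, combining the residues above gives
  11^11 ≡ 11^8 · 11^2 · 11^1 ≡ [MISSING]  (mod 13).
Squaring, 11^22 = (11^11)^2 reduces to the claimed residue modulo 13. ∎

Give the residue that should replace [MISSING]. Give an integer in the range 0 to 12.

6

11^8 · 11^2 · 11^1 ≡ 9 · 4 · 11 = 396.
396 mod 13 = 6, so 11^11 ≡ 6 (mod 13).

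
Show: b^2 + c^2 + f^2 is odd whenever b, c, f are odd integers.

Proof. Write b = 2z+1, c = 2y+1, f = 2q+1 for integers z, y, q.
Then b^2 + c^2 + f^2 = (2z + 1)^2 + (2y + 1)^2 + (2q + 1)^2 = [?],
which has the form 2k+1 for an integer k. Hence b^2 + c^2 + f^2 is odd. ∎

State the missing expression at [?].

(2z + 1)^2 + (2y + 1)^2 + (2q + 1)^2 = 4q^2 + 4q + 4y^2 + 4y + 4z^2 + 4z + 3
= 2(2q^2 + 2q + 2y^2 + 2y + 2z^2 + 2z + 1) + 1.
Since 2q^2 + 2q + 2y^2 + 2y + 2z^2 + 2z + 1 is an integer, the sum of squares is of the form 2k+1 for an integer k.

2(2q^2 + 2q + 2y^2 + 2y + 2z^2 + 2z + 1) + 1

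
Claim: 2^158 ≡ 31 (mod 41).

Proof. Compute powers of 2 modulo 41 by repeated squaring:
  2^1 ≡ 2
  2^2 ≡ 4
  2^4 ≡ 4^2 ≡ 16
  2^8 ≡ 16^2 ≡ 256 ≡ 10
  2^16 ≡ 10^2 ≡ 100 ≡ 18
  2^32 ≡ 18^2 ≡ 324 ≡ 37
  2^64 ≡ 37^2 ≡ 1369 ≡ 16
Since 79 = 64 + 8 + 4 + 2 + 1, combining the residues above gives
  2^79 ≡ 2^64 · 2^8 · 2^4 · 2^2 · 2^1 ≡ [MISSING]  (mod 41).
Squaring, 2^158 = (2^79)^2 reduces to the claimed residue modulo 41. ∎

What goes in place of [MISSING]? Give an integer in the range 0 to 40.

21

2^64 · 2^8 · 2^4 · 2^2 · 2^1 ≡ 16 · 10 · 16 · 4 · 2 = 20480.
20480 mod 41 = 21, so 2^79 ≡ 21 (mod 41).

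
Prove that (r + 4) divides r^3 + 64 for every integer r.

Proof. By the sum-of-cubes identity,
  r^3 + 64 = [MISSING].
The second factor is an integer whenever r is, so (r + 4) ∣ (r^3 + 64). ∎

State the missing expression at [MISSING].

(r + 4)(r^2 - 4r + 16)

a^3 + b^3 = (a + b)(a^2 - ab + b^2). With a = r, b = 4:
r^3 + 64 = (r + 4)(r^2 - 4r + 16).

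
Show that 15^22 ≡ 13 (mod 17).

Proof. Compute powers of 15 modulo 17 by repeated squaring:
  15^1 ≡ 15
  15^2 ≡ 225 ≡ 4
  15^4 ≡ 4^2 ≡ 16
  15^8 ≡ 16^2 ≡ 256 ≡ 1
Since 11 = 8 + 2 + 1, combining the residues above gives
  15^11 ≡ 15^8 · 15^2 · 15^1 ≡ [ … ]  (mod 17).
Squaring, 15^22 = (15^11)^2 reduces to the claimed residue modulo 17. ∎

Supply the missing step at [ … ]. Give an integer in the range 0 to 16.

Multiply the listed residues: 1 · 4 · 15 = 4 → 60.
Reducing modulo 17: 60 = 3·17 + 9, so 15^11 ≡ 9.

9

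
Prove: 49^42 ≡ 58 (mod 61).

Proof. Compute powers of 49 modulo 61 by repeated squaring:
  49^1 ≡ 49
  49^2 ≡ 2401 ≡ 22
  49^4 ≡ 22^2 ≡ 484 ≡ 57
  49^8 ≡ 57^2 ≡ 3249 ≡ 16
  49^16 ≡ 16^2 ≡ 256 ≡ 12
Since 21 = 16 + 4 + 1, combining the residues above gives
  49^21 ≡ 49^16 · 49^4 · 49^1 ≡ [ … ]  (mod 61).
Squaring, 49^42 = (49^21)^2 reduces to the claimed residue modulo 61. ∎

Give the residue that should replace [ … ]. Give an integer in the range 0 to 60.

49^16 · 49^4 · 49^1 ≡ 12 · 57 · 49 = 33516.
33516 mod 61 = 27, so 49^21 ≡ 27 (mod 61).

27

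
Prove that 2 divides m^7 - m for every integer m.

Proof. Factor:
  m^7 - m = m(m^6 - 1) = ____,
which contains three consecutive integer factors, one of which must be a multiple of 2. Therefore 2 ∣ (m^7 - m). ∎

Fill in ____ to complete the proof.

(m - 1)m(m + 1)(m^4 + m^2 + 1)

m^6 - 1 = (m^2 - 1)(m^4 + m^2 + 1), and m^2 - 1 = (m-1)(m+1).
So m(m^6 - 1) = (m - 1)m(m + 1)(m^4 + m^2 + 1).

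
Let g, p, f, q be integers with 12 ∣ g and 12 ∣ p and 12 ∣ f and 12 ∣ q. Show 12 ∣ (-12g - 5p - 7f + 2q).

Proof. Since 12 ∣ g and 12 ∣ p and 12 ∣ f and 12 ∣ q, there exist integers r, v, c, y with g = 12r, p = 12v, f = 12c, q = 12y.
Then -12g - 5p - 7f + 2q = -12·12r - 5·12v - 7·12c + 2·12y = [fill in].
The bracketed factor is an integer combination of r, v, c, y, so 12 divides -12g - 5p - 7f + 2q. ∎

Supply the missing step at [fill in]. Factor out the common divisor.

12(-7c - 12r - 5v + 2y)

Pull the common 12 out of every term: -12·12r - 5·12v - 7·12c + 2·12y = 12(-7c - 12r - 5v + 2y).
-7c - 12r - 5v + 2y is an integer, which exhibits the divisibility.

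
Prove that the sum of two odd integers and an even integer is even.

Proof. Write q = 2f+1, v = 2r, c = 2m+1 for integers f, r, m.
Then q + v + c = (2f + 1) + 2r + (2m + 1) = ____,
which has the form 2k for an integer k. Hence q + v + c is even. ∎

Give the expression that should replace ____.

2(f + m + r + 1)

Expanding: (2f + 1) + 2r + (2m + 1) = 2f + 2m + 2r + 2.
Every term is even; pulling out the factor of 2 gives 2(f + m + r + 1).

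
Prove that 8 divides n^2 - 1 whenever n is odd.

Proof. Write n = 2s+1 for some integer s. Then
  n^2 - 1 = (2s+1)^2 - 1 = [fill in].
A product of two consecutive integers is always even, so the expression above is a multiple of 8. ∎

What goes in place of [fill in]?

4s(s + 1)

(2s+1)^2 - 1 = 4s^2 + 4s + 1 - 1 = 4s^2 + 4s = 4s(s+1).
Since s and s+1 are consecutive, s(s+1) is even, and 4·(even) is a multiple of 8.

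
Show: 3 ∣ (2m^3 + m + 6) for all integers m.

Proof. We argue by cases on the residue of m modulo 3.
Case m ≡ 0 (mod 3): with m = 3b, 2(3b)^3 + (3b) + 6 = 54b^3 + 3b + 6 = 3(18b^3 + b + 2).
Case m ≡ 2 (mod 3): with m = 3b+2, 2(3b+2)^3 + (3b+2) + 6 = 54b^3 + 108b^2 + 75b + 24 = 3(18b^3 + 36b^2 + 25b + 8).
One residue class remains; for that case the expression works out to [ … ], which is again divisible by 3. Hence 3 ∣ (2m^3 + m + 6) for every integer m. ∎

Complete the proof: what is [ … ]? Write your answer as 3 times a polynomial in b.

The residues treated are {0, 2}, so the missing case is m ≡ 1 (mod 3); write m = 3b+1.
Then 2(3b+1)^3 + (3b+1) + 6 = 54b^3 + 54b^2 + 21b + 9 = 3(18b^3 + 18b^2 + 7b + 3).

3(18b^3 + 18b^2 + 7b + 3)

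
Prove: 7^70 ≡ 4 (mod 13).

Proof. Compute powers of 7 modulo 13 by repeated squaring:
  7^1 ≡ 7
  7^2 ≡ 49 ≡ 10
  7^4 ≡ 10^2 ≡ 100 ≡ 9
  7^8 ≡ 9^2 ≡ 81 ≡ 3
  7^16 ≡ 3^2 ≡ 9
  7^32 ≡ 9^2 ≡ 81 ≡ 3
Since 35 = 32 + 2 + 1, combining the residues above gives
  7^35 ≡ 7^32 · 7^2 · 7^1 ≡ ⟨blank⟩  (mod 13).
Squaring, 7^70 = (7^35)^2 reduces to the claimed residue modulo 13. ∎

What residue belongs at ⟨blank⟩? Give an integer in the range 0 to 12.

2

Multiply the listed residues: 3 · 10 · 7 = 30 → 210.
Reducing modulo 13: 210 = 16·13 + 2, so 7^35 ≡ 2.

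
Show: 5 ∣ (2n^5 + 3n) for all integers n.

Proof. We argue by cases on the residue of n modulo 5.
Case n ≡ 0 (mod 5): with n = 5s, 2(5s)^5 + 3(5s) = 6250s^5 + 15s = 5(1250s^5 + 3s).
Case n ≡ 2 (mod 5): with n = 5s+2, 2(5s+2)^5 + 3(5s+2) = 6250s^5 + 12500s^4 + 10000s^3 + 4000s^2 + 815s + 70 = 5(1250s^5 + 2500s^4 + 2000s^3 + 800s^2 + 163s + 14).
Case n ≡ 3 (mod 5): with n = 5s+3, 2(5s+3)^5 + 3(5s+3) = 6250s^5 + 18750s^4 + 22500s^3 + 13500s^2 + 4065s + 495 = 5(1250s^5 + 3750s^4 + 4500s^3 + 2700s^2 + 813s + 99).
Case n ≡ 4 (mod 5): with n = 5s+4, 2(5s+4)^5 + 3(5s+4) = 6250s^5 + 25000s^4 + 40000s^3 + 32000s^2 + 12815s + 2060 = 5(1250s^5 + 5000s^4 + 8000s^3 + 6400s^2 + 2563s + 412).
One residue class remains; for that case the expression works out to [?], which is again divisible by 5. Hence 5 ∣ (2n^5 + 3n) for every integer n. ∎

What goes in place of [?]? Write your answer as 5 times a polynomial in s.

5(1250s^5 + 1250s^4 + 500s^3 + 100s^2 + 13s + 1)

Only n ≡ 1 (mod 5) is unaccounted for. Put n = 5s+1:
2(5s+1)^5 + 3(5s+1) expands to 6250s^5 + 6250s^4 + 2500s^3 + 500s^2 + 65s + 5,
and factoring out 5 leaves 5(1250s^5 + 1250s^4 + 500s^3 + 100s^2 + 13s + 1).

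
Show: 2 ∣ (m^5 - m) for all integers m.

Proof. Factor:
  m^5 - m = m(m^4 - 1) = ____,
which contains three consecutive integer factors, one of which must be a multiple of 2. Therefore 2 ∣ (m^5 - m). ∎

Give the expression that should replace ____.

m^4 - 1 = (m^2 - 1)(m^2 + 1), and m^2 - 1 = (m-1)(m+1).
So m(m^4 - 1) = (m - 1)m(m + 1)(m^2 + 1).

(m - 1)m(m + 1)(m^2 + 1)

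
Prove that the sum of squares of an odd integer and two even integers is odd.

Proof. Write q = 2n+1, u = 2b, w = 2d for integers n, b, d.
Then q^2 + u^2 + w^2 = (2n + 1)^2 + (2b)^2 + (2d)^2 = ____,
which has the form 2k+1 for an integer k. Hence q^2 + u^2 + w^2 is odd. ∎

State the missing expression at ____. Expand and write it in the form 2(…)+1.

2(2b^2 + 2d^2 + 2n^2 + 2n) + 1

Expanding: (2n + 1)^2 + (2b)^2 + (2d)^2 = 4b^2 + 4d^2 + 4n^2 + 4n + 1.
Every term except the constant is even, so this is 2(2b^2 + 2d^2 + 2n^2 + 2n) + 1,
and 2b^2 + 2d^2 + 2n^2 + 2n ∈ ℤ gives the required form.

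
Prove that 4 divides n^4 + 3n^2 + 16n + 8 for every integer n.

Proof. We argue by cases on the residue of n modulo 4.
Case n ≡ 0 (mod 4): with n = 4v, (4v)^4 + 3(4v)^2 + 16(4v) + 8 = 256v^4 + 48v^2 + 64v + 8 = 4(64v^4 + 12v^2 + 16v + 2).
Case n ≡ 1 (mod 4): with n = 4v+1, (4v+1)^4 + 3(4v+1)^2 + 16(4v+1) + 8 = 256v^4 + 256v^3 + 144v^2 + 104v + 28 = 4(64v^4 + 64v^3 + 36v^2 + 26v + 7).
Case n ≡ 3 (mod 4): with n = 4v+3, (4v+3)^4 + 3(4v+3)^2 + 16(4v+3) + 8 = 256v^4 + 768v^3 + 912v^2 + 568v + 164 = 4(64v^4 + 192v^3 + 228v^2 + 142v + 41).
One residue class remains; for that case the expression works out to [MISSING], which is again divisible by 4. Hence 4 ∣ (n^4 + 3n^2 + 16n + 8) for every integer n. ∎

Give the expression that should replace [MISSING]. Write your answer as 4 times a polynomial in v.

The residues treated are {0, 1, 3}, so the missing case is n ≡ 2 (mod 4); write n = 4v+2.
Then (4v+2)^4 + 3(4v+2)^2 + 16(4v+2) + 8 = 256v^4 + 512v^3 + 432v^2 + 240v + 68 = 4(64v^4 + 128v^3 + 108v^2 + 60v + 17).

4(64v^4 + 128v^3 + 108v^2 + 60v + 17)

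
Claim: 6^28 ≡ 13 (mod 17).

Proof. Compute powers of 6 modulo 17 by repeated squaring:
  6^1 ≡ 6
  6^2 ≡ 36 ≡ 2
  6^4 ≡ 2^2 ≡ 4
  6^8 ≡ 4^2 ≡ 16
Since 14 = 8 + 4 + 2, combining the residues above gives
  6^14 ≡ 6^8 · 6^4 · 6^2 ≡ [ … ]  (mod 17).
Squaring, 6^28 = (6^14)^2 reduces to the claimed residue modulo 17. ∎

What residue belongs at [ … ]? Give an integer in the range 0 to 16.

9

6^8 · 6^4 · 6^2 ≡ 16 · 4 · 2 = 128.
128 mod 17 = 9, so 6^14 ≡ 9 (mod 17).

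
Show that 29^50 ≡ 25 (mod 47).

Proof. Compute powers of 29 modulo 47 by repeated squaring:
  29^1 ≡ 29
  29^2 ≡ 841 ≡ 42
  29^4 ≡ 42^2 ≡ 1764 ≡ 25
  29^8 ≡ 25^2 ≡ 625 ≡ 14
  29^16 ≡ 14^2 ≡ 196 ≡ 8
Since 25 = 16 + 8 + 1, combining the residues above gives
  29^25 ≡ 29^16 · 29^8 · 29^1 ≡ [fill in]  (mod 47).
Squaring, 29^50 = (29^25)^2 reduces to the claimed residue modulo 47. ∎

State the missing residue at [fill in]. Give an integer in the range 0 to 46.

Multiply the listed residues: 8 · 14 · 29 = 112 → 3248.
Reducing modulo 47: 3248 = 69·47 + 5, so 29^25 ≡ 5.

5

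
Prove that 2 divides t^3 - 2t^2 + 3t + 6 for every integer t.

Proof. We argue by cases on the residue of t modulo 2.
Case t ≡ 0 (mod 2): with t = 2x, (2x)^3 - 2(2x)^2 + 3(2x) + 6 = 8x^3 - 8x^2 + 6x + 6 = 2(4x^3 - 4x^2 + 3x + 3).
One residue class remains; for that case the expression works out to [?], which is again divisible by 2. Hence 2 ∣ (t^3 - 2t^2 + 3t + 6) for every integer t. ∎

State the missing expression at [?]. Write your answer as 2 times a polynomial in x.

2(4x^3 + 2x^2 + 2x + 4)

Only t ≡ 1 (mod 2) is unaccounted for. Put t = 2x+1:
(2x+1)^3 - 2(2x+1)^2 + 3(2x+1) + 6 expands to 8x^3 + 4x^2 + 4x + 8,
and factoring out 2 leaves 2(4x^3 + 2x^2 + 2x + 4).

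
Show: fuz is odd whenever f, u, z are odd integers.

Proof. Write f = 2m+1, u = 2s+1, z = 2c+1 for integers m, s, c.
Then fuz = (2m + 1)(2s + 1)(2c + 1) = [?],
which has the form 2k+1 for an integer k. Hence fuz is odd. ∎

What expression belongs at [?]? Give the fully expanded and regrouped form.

2(4cms + 2cm + 2cs + c + 2ms + m + s) + 1

Expanding: (2m + 1)(2s + 1)(2c + 1) = 8cms + 4cm + 4cs + 2c + 4ms + 2m + 2s + 1.
Every term except the constant is even, so this is 2(4cms + 2cm + 2cs + c + 2ms + m + s) + 1,
and 4cms + 2cm + 2cs + c + 2ms + m + s ∈ ℤ gives the required form.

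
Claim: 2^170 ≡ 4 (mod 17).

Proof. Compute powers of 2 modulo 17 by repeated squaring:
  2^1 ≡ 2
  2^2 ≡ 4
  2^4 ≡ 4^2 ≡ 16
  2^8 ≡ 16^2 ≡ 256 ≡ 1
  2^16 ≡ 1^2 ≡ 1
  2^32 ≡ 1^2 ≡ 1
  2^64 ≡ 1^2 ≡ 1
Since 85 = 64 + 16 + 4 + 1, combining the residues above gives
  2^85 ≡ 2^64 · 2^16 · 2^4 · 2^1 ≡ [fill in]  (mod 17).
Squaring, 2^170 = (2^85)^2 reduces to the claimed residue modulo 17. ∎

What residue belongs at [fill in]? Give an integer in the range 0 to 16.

15

2^64 · 2^16 · 2^4 · 2^1 ≡ 1 · 1 · 16 · 2 = 32.
32 mod 17 = 15, so 2^85 ≡ 15 (mod 17).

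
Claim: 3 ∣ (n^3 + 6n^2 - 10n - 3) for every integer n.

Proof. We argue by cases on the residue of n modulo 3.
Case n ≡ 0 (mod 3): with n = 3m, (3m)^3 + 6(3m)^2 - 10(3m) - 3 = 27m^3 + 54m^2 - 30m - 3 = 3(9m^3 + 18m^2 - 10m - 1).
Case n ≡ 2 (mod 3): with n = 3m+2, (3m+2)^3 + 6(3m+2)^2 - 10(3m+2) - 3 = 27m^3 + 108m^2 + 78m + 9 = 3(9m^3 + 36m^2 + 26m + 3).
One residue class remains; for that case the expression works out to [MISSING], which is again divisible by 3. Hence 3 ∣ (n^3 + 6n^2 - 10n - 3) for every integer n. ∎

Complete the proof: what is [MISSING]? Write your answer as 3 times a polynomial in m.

Only n ≡ 1 (mod 3) is unaccounted for. Put n = 3m+1:
(3m+1)^3 + 6(3m+1)^2 - 10(3m+1) - 3 expands to 27m^3 + 81m^2 + 15m - 6,
and factoring out 3 leaves 3(9m^3 + 27m^2 + 5m - 2).

3(9m^3 + 27m^2 + 5m - 2)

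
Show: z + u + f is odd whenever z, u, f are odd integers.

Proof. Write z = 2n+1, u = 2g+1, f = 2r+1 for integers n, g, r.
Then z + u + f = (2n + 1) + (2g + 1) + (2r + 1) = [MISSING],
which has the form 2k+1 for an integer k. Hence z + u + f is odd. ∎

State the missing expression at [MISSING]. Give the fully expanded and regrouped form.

(2n + 1) + (2g + 1) + (2r + 1) = 2g + 2n + 2r + 3
= 2(g + n + r + 1) + 1.
Since g + n + r + 1 is an integer, the sum is of the form 2k+1 for an integer k.

2(g + n + r + 1) + 1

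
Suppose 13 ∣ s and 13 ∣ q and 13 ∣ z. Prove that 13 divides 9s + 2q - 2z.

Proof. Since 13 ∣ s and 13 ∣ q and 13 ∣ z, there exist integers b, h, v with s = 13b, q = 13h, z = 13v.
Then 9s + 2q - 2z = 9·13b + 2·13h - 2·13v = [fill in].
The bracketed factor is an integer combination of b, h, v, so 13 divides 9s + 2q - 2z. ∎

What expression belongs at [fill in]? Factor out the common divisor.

13(9b + 2h - 2v)

Each term has a factor of 13: 9·13b + 2·13h - 2·13v = 13·(9b + 2h - 2v).
Since 9b + 2h - 2v is an integer, 13 ∣ (9s + 2q - 2z).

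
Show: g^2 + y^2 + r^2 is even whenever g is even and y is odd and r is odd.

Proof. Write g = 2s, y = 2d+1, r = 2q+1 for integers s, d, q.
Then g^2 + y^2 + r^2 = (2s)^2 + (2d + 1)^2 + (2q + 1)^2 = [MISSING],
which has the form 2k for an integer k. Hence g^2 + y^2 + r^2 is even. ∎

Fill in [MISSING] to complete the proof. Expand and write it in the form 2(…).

(2s)^2 + (2d + 1)^2 + (2q + 1)^2 = 4d^2 + 4d + 4q^2 + 4q + 4s^2 + 2
= 2(2d^2 + 2d + 2q^2 + 2q + 2s^2 + 1).
Since 2d^2 + 2d + 2q^2 + 2q + 2s^2 + 1 is an integer, the sum of squares is of the form 2k for an integer k.

2(2d^2 + 2d + 2q^2 + 2q + 2s^2 + 1)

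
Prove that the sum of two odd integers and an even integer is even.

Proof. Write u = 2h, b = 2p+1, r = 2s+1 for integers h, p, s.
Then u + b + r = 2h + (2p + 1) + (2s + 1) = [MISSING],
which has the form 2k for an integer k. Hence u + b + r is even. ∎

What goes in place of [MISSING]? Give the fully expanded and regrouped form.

2h + (2p + 1) + (2s + 1) = 2h + 2p + 2s + 2
= 2(h + p + s + 1).
Since h + p + s + 1 is an integer, the sum is of the form 2k for an integer k.

2(h + p + s + 1)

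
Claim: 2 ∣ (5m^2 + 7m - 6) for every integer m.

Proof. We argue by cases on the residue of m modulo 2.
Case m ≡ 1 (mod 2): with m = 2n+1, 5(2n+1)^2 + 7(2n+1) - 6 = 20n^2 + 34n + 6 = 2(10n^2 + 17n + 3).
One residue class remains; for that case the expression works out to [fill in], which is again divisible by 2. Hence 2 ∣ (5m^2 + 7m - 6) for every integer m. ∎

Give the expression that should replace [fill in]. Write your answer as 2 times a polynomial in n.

Only m ≡ 0 (mod 2) is unaccounted for. Put m = 2n:
5(2n)^2 + 7(2n) - 6 expands to 20n^2 + 14n - 6,
and factoring out 2 leaves 2(10n^2 + 7n - 3).

2(10n^2 + 7n - 3)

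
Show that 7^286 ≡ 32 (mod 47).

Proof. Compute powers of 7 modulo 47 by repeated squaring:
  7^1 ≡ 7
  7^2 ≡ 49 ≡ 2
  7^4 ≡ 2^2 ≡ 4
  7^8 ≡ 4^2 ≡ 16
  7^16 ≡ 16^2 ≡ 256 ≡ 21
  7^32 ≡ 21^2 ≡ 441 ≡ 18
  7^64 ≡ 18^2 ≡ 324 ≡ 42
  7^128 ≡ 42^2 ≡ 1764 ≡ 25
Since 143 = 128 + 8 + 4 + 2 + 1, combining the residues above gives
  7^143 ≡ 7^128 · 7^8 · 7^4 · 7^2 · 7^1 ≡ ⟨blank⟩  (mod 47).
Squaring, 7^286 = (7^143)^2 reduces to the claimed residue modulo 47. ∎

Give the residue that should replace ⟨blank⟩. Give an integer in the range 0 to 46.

7^128 · 7^8 · 7^4 · 7^2 · 7^1 ≡ 25 · 16 · 4 · 2 · 7 = 22400.
22400 mod 47 = 28, so 7^143 ≡ 28 (mod 47).

28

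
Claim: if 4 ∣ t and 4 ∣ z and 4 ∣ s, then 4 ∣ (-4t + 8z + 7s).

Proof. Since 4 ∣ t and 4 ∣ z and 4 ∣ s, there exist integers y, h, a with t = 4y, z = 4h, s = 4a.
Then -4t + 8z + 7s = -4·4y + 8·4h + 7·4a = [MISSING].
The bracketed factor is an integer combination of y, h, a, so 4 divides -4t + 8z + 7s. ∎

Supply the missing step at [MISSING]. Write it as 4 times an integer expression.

Each term has a factor of 4: -4·4y + 8·4h + 7·4a = 4·(7a + 8h - 4y).
Since 7a + 8h - 4y is an integer, 4 ∣ (-4t + 8z + 7s).

4(7a + 8h - 4y)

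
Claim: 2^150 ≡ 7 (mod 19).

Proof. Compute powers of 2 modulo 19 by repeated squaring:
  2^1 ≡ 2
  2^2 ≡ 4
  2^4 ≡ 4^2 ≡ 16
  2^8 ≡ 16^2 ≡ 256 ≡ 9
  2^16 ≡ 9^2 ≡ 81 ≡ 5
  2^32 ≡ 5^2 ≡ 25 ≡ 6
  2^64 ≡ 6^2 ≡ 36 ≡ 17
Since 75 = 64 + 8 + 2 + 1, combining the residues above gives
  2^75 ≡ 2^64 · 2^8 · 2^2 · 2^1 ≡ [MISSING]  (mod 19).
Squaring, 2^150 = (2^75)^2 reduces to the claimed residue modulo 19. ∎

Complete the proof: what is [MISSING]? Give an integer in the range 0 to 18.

8

Multiply the listed residues: 17 · 9 · 4 · 2 = 153 → 612 → 1224.
Reducing modulo 19: 1224 = 64·19 + 8, so 2^75 ≡ 8.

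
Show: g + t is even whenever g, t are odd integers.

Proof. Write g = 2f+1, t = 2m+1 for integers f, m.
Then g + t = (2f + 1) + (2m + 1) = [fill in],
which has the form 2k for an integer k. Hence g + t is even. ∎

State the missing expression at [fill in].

(2f + 1) + (2m + 1) = 2f + 2m + 2
= 2(f + m + 1).
Since f + m + 1 is an integer, the sum is of the form 2k for an integer k.

2(f + m + 1)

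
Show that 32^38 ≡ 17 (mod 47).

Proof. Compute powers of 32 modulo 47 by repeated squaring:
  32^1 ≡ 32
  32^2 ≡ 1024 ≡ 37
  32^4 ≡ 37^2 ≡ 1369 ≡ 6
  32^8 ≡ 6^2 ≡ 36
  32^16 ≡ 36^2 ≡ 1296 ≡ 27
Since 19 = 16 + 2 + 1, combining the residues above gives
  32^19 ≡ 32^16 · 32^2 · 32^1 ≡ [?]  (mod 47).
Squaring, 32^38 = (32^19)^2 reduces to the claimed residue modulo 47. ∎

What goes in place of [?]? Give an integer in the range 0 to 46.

8

32^16 · 32^2 · 32^1 ≡ 27 · 37 · 32 = 31968.
31968 mod 47 = 8, so 32^19 ≡ 8 (mod 47).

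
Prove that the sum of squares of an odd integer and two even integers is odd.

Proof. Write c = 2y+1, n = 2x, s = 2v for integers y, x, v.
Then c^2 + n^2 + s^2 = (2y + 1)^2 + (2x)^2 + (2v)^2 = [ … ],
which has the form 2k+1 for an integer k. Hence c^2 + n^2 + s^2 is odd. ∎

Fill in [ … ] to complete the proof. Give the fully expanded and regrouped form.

2(2v^2 + 2x^2 + 2y^2 + 2y) + 1

Expanding: (2y + 1)^2 + (2x)^2 + (2v)^2 = 4v^2 + 4x^2 + 4y^2 + 4y + 1.
Every term except the constant is even, so this is 2(2v^2 + 2x^2 + 2y^2 + 2y) + 1,
and 2v^2 + 2x^2 + 2y^2 + 2y ∈ ℤ gives the required form.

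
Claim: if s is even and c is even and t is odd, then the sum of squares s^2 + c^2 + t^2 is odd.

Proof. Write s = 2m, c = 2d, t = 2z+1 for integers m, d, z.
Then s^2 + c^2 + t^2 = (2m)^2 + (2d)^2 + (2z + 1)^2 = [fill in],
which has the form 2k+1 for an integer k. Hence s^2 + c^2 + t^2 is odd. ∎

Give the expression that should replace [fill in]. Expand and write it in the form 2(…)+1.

2(2d^2 + 2m^2 + 2z^2 + 2z) + 1

(2m)^2 + (2d)^2 + (2z + 1)^2 = 4d^2 + 4m^2 + 4z^2 + 4z + 1
= 2(2d^2 + 2m^2 + 2z^2 + 2z) + 1.
Since 2d^2 + 2m^2 + 2z^2 + 2z is an integer, the sum of squares is of the form 2k+1 for an integer k.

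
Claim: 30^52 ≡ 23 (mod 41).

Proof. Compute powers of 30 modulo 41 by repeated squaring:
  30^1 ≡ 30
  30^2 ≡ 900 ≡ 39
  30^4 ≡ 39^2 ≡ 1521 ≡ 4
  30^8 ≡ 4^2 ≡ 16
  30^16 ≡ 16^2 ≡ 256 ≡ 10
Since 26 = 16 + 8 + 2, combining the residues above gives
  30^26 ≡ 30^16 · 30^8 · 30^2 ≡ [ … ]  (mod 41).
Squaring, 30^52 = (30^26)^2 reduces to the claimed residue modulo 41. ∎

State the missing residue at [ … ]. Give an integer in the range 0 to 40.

30^16 · 30^8 · 30^2 ≡ 10 · 16 · 39 = 6240.
6240 mod 41 = 8, so 30^26 ≡ 8 (mod 41).

8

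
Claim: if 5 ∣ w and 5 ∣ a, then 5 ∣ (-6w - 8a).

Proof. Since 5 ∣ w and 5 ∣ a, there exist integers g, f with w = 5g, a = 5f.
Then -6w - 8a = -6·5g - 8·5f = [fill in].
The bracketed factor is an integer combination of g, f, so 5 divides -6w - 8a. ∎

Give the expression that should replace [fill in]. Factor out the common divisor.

Each term has a factor of 5: -6·5g - 8·5f = 5·(-8f - 6g).
Since -8f - 6g is an integer, 5 ∣ (-6w - 8a).

5(-8f - 6g)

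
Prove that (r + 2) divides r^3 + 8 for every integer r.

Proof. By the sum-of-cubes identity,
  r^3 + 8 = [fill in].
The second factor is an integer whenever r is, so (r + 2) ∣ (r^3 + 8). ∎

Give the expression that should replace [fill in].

Polynomial division of r^3 + 8 by r + 2 leaves remainder 0 and quotient r^2 - 2r + 4.
Hence r^3 + 8 = (r + 2)(r^2 - 2r + 4).

(r + 2)(r^2 - 2r + 4)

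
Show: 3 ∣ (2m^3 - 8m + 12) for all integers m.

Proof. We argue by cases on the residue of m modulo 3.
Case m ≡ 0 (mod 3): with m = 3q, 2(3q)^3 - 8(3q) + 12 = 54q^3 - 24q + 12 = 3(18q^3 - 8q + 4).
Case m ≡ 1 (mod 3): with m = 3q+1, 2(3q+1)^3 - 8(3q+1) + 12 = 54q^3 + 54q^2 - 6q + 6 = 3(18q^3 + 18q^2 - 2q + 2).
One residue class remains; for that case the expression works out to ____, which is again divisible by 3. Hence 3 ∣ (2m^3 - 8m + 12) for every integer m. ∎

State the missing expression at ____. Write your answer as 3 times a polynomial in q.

3(18q^3 + 36q^2 + 16q + 4)

The residues treated are {0, 1}, so the missing case is m ≡ 2 (mod 3); write m = 3q+2.
Then 2(3q+2)^3 - 8(3q+2) + 12 = 54q^3 + 108q^2 + 48q + 12 = 3(18q^3 + 36q^2 + 16q + 4).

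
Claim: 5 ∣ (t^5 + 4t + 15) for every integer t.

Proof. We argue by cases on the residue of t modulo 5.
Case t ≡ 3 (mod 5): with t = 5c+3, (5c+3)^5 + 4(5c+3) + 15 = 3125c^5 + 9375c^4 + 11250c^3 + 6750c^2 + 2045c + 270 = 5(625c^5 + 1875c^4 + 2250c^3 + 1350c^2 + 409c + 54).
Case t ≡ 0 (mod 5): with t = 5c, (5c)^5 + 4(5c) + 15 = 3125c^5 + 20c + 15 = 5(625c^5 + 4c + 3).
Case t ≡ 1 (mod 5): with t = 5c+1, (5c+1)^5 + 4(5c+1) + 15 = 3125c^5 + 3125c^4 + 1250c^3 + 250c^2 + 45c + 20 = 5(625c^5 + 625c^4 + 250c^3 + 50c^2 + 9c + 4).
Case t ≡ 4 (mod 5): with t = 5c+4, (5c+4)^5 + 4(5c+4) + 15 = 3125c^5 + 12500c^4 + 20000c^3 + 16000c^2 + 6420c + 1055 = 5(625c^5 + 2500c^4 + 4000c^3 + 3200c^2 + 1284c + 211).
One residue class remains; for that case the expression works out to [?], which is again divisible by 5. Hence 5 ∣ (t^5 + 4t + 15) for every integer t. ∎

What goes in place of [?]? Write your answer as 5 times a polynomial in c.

5(625c^5 + 1250c^4 + 1000c^3 + 400c^2 + 84c + 11)

The residues treated are {3, 0, 1, 4}, so the missing case is t ≡ 2 (mod 5); write t = 5c+2.
Then (5c+2)^5 + 4(5c+2) + 15 = 3125c^5 + 6250c^4 + 5000c^3 + 2000c^2 + 420c + 55 = 5(625c^5 + 1250c^4 + 1000c^3 + 400c^2 + 84c + 11).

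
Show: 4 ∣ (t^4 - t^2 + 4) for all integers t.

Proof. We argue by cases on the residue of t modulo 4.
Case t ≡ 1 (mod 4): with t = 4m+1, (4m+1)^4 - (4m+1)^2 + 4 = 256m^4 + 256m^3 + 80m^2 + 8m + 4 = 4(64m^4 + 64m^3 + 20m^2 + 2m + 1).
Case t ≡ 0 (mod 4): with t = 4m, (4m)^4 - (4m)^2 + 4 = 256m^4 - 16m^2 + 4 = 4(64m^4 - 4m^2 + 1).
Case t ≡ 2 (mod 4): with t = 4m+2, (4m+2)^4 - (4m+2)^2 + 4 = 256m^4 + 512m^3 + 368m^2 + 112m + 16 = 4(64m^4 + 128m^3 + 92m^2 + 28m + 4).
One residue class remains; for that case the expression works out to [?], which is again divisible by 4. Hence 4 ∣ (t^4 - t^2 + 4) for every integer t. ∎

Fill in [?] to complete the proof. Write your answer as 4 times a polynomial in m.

The residues treated are {1, 0, 2}, so the missing case is t ≡ 3 (mod 4); write t = 4m+3.
Then (4m+3)^4 - (4m+3)^2 + 4 = 256m^4 + 768m^3 + 848m^2 + 408m + 76 = 4(64m^4 + 192m^3 + 212m^2 + 102m + 19).

4(64m^4 + 192m^3 + 212m^2 + 102m + 19)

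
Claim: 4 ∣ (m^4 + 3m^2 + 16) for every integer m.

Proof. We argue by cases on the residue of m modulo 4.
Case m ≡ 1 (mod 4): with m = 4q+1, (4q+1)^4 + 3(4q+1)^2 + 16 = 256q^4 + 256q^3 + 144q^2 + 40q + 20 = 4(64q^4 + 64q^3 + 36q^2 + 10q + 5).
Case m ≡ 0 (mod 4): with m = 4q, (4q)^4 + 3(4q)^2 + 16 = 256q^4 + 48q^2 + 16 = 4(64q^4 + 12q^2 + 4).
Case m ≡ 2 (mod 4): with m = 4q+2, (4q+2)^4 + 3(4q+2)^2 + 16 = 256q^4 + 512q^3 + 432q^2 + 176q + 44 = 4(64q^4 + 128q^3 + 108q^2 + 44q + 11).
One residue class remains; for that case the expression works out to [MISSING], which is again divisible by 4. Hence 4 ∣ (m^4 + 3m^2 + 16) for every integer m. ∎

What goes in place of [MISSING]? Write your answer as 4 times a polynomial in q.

The residues treated are {1, 0, 2}, so the missing case is m ≡ 3 (mod 4); write m = 4q+3.
Then (4q+3)^4 + 3(4q+3)^2 + 16 = 256q^4 + 768q^3 + 912q^2 + 504q + 124 = 4(64q^4 + 192q^3 + 228q^2 + 126q + 31).

4(64q^4 + 192q^3 + 228q^2 + 126q + 31)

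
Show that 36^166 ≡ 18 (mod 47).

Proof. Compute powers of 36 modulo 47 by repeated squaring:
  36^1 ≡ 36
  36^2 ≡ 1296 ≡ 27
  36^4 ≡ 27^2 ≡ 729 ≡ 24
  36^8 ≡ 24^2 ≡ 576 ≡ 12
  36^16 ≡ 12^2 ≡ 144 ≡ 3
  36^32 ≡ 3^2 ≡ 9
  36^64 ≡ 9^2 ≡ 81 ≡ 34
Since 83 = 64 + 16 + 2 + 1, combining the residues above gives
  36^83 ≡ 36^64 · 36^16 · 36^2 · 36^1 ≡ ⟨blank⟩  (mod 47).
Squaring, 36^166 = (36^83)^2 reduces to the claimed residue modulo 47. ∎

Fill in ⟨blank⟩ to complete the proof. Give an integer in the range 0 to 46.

21

Multiply the listed residues: 34 · 3 · 27 · 36 = 102 → 2754 → 99144.
Reducing modulo 47: 99144 = 2109·47 + 21, so 36^83 ≡ 21.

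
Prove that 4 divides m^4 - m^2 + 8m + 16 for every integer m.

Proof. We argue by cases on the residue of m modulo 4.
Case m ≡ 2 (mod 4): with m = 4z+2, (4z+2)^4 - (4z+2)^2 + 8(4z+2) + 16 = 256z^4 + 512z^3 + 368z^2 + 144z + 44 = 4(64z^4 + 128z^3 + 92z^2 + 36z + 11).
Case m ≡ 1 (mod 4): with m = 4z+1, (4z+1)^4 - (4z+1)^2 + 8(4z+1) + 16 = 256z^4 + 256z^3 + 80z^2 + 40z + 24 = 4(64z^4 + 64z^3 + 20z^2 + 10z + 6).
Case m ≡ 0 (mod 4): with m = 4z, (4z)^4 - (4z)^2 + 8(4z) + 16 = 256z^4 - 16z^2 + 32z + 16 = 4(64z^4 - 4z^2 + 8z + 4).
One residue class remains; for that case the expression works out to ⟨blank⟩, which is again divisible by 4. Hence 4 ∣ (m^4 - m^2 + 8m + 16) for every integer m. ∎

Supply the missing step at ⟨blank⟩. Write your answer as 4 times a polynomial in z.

4(64z^4 + 192z^3 + 212z^2 + 110z + 28)

The residues treated are {2, 1, 0}, so the missing case is m ≡ 3 (mod 4); write m = 4z+3.
Then (4z+3)^4 - (4z+3)^2 + 8(4z+3) + 16 = 256z^4 + 768z^3 + 848z^2 + 440z + 112 = 4(64z^4 + 192z^3 + 212z^2 + 110z + 28).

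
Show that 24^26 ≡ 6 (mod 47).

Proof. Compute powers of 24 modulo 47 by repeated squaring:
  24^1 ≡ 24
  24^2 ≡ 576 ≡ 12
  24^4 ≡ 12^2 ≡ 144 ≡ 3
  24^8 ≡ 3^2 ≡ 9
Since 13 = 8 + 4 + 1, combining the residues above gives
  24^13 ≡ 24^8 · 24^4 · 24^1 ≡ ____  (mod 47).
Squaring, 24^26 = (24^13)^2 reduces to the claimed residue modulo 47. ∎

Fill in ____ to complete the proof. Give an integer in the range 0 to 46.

37

24^8 · 24^4 · 24^1 ≡ 9 · 3 · 24 = 648.
648 mod 47 = 37, so 24^13 ≡ 37 (mod 47).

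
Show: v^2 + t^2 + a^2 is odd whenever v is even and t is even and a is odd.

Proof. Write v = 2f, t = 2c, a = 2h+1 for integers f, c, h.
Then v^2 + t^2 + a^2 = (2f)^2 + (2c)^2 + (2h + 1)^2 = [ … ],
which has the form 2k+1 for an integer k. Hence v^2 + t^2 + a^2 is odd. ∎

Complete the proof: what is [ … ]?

(2f)^2 + (2c)^2 + (2h + 1)^2 = 4c^2 + 4f^2 + 4h^2 + 4h + 1
= 2(2c^2 + 2f^2 + 2h^2 + 2h) + 1.
Since 2c^2 + 2f^2 + 2h^2 + 2h is an integer, the sum of squares is of the form 2k+1 for an integer k.

2(2c^2 + 2f^2 + 2h^2 + 2h) + 1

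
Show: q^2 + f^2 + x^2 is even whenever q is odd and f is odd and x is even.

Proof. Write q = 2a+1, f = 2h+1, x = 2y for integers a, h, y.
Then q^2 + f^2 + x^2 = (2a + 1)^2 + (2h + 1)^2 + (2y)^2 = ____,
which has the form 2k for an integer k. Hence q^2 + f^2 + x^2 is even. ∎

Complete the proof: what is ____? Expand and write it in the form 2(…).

Expanding: (2a + 1)^2 + (2h + 1)^2 + (2y)^2 = 4a^2 + 4a + 4h^2 + 4h + 4y^2 + 2.
Every term is even; pulling out the factor of 2 gives 2(2a^2 + 2a + 2h^2 + 2h + 2y^2 + 1).

2(2a^2 + 2a + 2h^2 + 2h + 2y^2 + 1)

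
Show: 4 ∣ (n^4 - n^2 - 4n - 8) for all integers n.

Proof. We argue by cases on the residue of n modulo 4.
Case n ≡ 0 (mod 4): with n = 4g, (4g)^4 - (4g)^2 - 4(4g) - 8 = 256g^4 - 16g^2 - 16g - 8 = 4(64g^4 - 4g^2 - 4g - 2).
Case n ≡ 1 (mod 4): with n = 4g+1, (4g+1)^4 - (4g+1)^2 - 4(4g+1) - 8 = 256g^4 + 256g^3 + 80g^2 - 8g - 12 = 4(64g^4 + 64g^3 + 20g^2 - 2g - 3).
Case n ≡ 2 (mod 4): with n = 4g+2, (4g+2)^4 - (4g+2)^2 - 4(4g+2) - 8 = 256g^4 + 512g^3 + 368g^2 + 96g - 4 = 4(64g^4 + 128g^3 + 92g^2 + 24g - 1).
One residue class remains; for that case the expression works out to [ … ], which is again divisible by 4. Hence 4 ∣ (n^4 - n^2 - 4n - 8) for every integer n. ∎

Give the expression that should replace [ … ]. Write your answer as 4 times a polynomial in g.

4(64g^4 + 192g^3 + 212g^2 + 98g + 13)

The residues treated are {0, 1, 2}, so the missing case is n ≡ 3 (mod 4); write n = 4g+3.
Then (4g+3)^4 - (4g+3)^2 - 4(4g+3) - 8 = 256g^4 + 768g^3 + 848g^2 + 392g + 52 = 4(64g^4 + 192g^3 + 212g^2 + 98g + 13).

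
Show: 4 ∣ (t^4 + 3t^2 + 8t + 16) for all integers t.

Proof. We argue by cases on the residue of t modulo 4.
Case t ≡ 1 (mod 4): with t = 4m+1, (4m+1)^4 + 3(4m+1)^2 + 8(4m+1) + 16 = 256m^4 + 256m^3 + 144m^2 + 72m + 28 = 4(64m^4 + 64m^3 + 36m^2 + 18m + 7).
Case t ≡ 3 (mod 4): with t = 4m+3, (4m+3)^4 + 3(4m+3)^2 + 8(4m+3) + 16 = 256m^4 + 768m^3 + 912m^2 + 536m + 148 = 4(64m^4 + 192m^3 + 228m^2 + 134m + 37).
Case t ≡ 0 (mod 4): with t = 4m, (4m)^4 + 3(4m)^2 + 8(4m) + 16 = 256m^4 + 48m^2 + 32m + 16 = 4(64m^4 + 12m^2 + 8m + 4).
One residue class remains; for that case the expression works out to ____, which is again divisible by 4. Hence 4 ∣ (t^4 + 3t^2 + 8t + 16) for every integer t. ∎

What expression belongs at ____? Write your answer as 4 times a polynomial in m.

4(64m^4 + 128m^3 + 108m^2 + 52m + 15)

The residues treated are {1, 3, 0}, so the missing case is t ≡ 2 (mod 4); write t = 4m+2.
Then (4m+2)^4 + 3(4m+2)^2 + 8(4m+2) + 16 = 256m^4 + 512m^3 + 432m^2 + 208m + 60 = 4(64m^4 + 128m^3 + 108m^2 + 52m + 15).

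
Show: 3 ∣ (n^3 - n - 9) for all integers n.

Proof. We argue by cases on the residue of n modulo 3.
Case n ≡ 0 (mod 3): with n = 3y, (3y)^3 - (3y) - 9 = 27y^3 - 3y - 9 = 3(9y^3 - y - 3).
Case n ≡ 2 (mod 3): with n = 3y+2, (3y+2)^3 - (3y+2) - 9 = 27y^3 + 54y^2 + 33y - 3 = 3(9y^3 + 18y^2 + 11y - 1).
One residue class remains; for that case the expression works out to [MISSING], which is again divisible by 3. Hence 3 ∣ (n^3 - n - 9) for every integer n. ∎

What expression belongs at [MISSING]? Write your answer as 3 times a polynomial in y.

The residues treated are {0, 2}, so the missing case is n ≡ 1 (mod 3); write n = 3y+1.
Then (3y+1)^3 - (3y+1) - 9 = 27y^3 + 27y^2 + 6y - 9 = 3(9y^3 + 9y^2 + 2y - 3).

3(9y^3 + 9y^2 + 2y - 3)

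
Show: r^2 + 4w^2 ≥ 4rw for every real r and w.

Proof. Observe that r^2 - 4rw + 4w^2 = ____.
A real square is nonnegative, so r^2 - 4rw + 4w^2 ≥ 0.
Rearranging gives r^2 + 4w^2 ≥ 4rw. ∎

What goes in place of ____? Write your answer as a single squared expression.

(r - 2w)^2

The leading and trailing coefficients are 1^2 and 2^2, and 4 = 2·1·2, so the trinomial is (r - 2w)^2.
Hence r^2 - 4rw + 4w^2 ≥ 0.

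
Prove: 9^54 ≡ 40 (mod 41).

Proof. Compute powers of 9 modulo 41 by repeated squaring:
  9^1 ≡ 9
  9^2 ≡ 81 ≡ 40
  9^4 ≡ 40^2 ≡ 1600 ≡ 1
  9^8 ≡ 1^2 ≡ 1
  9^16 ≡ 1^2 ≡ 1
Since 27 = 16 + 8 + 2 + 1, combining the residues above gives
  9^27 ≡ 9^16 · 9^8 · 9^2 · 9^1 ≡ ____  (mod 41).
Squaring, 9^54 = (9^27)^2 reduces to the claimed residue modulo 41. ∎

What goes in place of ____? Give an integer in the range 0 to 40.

32

Multiply the listed residues: 1 · 1 · 40 · 9 = 1 → 40 → 360.
Reducing modulo 41: 360 = 8·41 + 32, so 9^27 ≡ 32.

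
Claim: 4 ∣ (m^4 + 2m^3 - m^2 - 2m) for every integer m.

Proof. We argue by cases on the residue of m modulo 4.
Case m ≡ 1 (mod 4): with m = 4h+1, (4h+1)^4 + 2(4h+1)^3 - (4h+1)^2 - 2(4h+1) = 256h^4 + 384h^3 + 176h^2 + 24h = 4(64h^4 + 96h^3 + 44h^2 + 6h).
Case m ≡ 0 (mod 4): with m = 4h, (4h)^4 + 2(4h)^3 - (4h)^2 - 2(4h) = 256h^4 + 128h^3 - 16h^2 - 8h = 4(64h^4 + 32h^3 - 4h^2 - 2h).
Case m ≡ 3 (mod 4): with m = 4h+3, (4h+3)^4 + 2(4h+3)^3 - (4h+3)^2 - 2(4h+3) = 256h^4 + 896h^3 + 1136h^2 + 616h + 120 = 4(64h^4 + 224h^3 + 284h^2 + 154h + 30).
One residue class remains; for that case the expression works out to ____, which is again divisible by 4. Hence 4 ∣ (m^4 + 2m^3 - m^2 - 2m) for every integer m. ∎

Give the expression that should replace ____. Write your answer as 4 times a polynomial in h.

4(64h^4 + 160h^3 + 140h^2 + 50h + 6)

The residues treated are {1, 0, 3}, so the missing case is m ≡ 2 (mod 4); write m = 4h+2.
Then (4h+2)^4 + 2(4h+2)^3 - (4h+2)^2 - 2(4h+2) = 256h^4 + 640h^3 + 560h^2 + 200h + 24 = 4(64h^4 + 160h^3 + 140h^2 + 50h + 6).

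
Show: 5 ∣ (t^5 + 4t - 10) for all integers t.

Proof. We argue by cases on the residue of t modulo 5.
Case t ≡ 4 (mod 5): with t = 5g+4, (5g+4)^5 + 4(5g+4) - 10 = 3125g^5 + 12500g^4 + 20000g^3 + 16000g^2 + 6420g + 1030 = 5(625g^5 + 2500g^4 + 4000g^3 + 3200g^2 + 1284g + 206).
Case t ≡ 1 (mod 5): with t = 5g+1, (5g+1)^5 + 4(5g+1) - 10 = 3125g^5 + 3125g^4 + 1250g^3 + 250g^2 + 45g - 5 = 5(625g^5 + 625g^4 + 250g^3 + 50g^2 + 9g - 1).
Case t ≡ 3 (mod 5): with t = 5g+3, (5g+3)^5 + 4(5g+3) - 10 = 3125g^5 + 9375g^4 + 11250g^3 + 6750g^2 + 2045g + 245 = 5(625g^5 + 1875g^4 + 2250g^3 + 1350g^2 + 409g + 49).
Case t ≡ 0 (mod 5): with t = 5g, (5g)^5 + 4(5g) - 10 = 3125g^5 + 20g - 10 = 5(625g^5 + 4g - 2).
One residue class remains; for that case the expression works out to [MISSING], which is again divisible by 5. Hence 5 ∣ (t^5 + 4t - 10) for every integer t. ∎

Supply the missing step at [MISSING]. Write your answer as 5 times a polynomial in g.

Only t ≡ 2 (mod 5) is unaccounted for. Put t = 5g+2:
(5g+2)^5 + 4(5g+2) - 10 expands to 3125g^5 + 6250g^4 + 5000g^3 + 2000g^2 + 420g + 30,
and factoring out 5 leaves 5(625g^5 + 1250g^4 + 1000g^3 + 400g^2 + 84g + 6).

5(625g^5 + 1250g^4 + 1000g^3 + 400g^2 + 84g + 6)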